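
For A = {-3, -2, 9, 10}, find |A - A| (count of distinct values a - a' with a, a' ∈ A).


A - A = {a - a' : a, a' ∈ A}; |A| = 4.
Bounds: 2|A|-1 ≤ |A - A| ≤ |A|² - |A| + 1, i.e. 7 ≤ |A - A| ≤ 13.
Note: 0 ∈ A - A always (from a - a). The set is symmetric: if d ∈ A - A then -d ∈ A - A.
Enumerate nonzero differences d = a - a' with a > a' (then include -d):
Positive differences: {1, 11, 12, 13}
Full difference set: {0} ∪ (positive diffs) ∪ (negative diffs).
|A - A| = 1 + 2·4 = 9 (matches direct enumeration: 9).

|A - A| = 9


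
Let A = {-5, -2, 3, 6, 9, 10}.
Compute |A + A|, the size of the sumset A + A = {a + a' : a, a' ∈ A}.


A + A = {a + a' : a, a' ∈ A}; |A| = 6.
General bounds: 2|A| - 1 ≤ |A + A| ≤ |A|(|A|+1)/2, i.e. 11 ≤ |A + A| ≤ 21.
Lower bound 2|A|-1 is attained iff A is an arithmetic progression.
Enumerate sums a + a' for a ≤ a' (symmetric, so this suffices):
a = -5: -5+-5=-10, -5+-2=-7, -5+3=-2, -5+6=1, -5+9=4, -5+10=5
a = -2: -2+-2=-4, -2+3=1, -2+6=4, -2+9=7, -2+10=8
a = 3: 3+3=6, 3+6=9, 3+9=12, 3+10=13
a = 6: 6+6=12, 6+9=15, 6+10=16
a = 9: 9+9=18, 9+10=19
a = 10: 10+10=20
Distinct sums: {-10, -7, -4, -2, 1, 4, 5, 6, 7, 8, 9, 12, 13, 15, 16, 18, 19, 20}
|A + A| = 18

|A + A| = 18


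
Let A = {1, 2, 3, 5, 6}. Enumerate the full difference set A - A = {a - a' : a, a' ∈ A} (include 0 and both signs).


A - A = {a - a' : a, a' ∈ A}.
Compute a - a' for each ordered pair (a, a'):
a = 1: 1-1=0, 1-2=-1, 1-3=-2, 1-5=-4, 1-6=-5
a = 2: 2-1=1, 2-2=0, 2-3=-1, 2-5=-3, 2-6=-4
a = 3: 3-1=2, 3-2=1, 3-3=0, 3-5=-2, 3-6=-3
a = 5: 5-1=4, 5-2=3, 5-3=2, 5-5=0, 5-6=-1
a = 6: 6-1=5, 6-2=4, 6-3=3, 6-5=1, 6-6=0
Collecting distinct values (and noting 0 appears from a-a):
A - A = {-5, -4, -3, -2, -1, 0, 1, 2, 3, 4, 5}
|A - A| = 11

A - A = {-5, -4, -3, -2, -1, 0, 1, 2, 3, 4, 5}


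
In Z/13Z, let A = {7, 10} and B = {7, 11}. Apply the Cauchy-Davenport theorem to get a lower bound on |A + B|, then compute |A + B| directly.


Cauchy-Davenport: |A + B| ≥ min(p, |A| + |B| - 1) for A, B nonempty in Z/pZ.
|A| = 2, |B| = 2, p = 13.
CD lower bound = min(13, 2 + 2 - 1) = min(13, 3) = 3.
Compute A + B mod 13 directly:
a = 7: 7+7=1, 7+11=5
a = 10: 10+7=4, 10+11=8
A + B = {1, 4, 5, 8}, so |A + B| = 4.
Verify: 4 ≥ 3? Yes ✓.

CD lower bound = 3, actual |A + B| = 4.


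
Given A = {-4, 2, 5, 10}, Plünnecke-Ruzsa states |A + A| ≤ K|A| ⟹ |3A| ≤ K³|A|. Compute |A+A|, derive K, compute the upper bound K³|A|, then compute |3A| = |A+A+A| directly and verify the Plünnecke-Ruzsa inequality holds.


|A| = 4.
Step 1: Compute A + A by enumerating all 16 pairs.
A + A = {-8, -2, 1, 4, 6, 7, 10, 12, 15, 20}, so |A + A| = 10.
Step 2: Doubling constant K = |A + A|/|A| = 10/4 = 10/4 ≈ 2.5000.
Step 3: Plünnecke-Ruzsa gives |3A| ≤ K³·|A| = (2.5000)³ · 4 ≈ 62.5000.
Step 4: Compute 3A = A + A + A directly by enumerating all triples (a,b,c) ∈ A³; |3A| = 19.
Step 5: Check 19 ≤ 62.5000? Yes ✓.

K = 10/4, Plünnecke-Ruzsa bound K³|A| ≈ 62.5000, |3A| = 19, inequality holds.


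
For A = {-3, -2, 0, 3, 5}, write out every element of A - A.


A - A = {a - a' : a, a' ∈ A}.
Compute a - a' for each ordered pair (a, a'):
a = -3: -3--3=0, -3--2=-1, -3-0=-3, -3-3=-6, -3-5=-8
a = -2: -2--3=1, -2--2=0, -2-0=-2, -2-3=-5, -2-5=-7
a = 0: 0--3=3, 0--2=2, 0-0=0, 0-3=-3, 0-5=-5
a = 3: 3--3=6, 3--2=5, 3-0=3, 3-3=0, 3-5=-2
a = 5: 5--3=8, 5--2=7, 5-0=5, 5-3=2, 5-5=0
Collecting distinct values (and noting 0 appears from a-a):
A - A = {-8, -7, -6, -5, -3, -2, -1, 0, 1, 2, 3, 5, 6, 7, 8}
|A - A| = 15

A - A = {-8, -7, -6, -5, -3, -2, -1, 0, 1, 2, 3, 5, 6, 7, 8}


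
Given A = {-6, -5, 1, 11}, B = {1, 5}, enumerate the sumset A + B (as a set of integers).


A + B = {a + b : a ∈ A, b ∈ B}.
Enumerate all |A|·|B| = 4·2 = 8 pairs (a, b) and collect distinct sums.
a = -6: -6+1=-5, -6+5=-1
a = -5: -5+1=-4, -5+5=0
a = 1: 1+1=2, 1+5=6
a = 11: 11+1=12, 11+5=16
Collecting distinct sums: A + B = {-5, -4, -1, 0, 2, 6, 12, 16}
|A + B| = 8

A + B = {-5, -4, -1, 0, 2, 6, 12, 16}


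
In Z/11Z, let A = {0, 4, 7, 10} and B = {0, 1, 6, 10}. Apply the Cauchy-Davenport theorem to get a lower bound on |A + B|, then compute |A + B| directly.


Cauchy-Davenport: |A + B| ≥ min(p, |A| + |B| - 1) for A, B nonempty in Z/pZ.
|A| = 4, |B| = 4, p = 11.
CD lower bound = min(11, 4 + 4 - 1) = min(11, 7) = 7.
Compute A + B mod 11 directly:
a = 0: 0+0=0, 0+1=1, 0+6=6, 0+10=10
a = 4: 4+0=4, 4+1=5, 4+6=10, 4+10=3
a = 7: 7+0=7, 7+1=8, 7+6=2, 7+10=6
a = 10: 10+0=10, 10+1=0, 10+6=5, 10+10=9
A + B = {0, 1, 2, 3, 4, 5, 6, 7, 8, 9, 10}, so |A + B| = 11.
Verify: 11 ≥ 7? Yes ✓.

CD lower bound = 7, actual |A + B| = 11.


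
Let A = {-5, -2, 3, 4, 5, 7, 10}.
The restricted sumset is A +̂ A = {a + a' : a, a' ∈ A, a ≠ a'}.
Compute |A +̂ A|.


Restricted sumset: A +̂ A = {a + a' : a ∈ A, a' ∈ A, a ≠ a'}.
Equivalently, take A + A and drop any sum 2a that is achievable ONLY as a + a for a ∈ A (i.e. sums representable only with equal summands).
Enumerate pairs (a, a') with a < a' (symmetric, so each unordered pair gives one sum; this covers all a ≠ a'):
  -5 + -2 = -7
  -5 + 3 = -2
  -5 + 4 = -1
  -5 + 5 = 0
  -5 + 7 = 2
  -5 + 10 = 5
  -2 + 3 = 1
  -2 + 4 = 2
  -2 + 5 = 3
  -2 + 7 = 5
  -2 + 10 = 8
  3 + 4 = 7
  3 + 5 = 8
  3 + 7 = 10
  3 + 10 = 13
  4 + 5 = 9
  4 + 7 = 11
  4 + 10 = 14
  5 + 7 = 12
  5 + 10 = 15
  7 + 10 = 17
Collected distinct sums: {-7, -2, -1, 0, 1, 2, 3, 5, 7, 8, 9, 10, 11, 12, 13, 14, 15, 17}
|A +̂ A| = 18
(Reference bound: |A +̂ A| ≥ 2|A| - 3 for |A| ≥ 2, with |A| = 7 giving ≥ 11.)

|A +̂ A| = 18


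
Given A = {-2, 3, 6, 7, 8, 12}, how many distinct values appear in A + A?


A + A = {a + a' : a, a' ∈ A}; |A| = 6.
General bounds: 2|A| - 1 ≤ |A + A| ≤ |A|(|A|+1)/2, i.e. 11 ≤ |A + A| ≤ 21.
Lower bound 2|A|-1 is attained iff A is an arithmetic progression.
Enumerate sums a + a' for a ≤ a' (symmetric, so this suffices):
a = -2: -2+-2=-4, -2+3=1, -2+6=4, -2+7=5, -2+8=6, -2+12=10
a = 3: 3+3=6, 3+6=9, 3+7=10, 3+8=11, 3+12=15
a = 6: 6+6=12, 6+7=13, 6+8=14, 6+12=18
a = 7: 7+7=14, 7+8=15, 7+12=19
a = 8: 8+8=16, 8+12=20
a = 12: 12+12=24
Distinct sums: {-4, 1, 4, 5, 6, 9, 10, 11, 12, 13, 14, 15, 16, 18, 19, 20, 24}
|A + A| = 17

|A + A| = 17


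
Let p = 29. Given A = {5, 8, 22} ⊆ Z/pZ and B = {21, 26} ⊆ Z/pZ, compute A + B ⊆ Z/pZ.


Work in Z/29Z: reduce every sum a + b modulo 29.
Enumerate all 6 pairs:
a = 5: 5+21=26, 5+26=2
a = 8: 8+21=0, 8+26=5
a = 22: 22+21=14, 22+26=19
Distinct residues collected: {0, 2, 5, 14, 19, 26}
|A + B| = 6 (out of 29 total residues).

A + B = {0, 2, 5, 14, 19, 26}


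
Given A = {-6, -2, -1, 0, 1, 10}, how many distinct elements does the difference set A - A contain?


A - A = {a - a' : a, a' ∈ A}; |A| = 6.
Bounds: 2|A|-1 ≤ |A - A| ≤ |A|² - |A| + 1, i.e. 11 ≤ |A - A| ≤ 31.
Note: 0 ∈ A - A always (from a - a). The set is symmetric: if d ∈ A - A then -d ∈ A - A.
Enumerate nonzero differences d = a - a' with a > a' (then include -d):
Positive differences: {1, 2, 3, 4, 5, 6, 7, 9, 10, 11, 12, 16}
Full difference set: {0} ∪ (positive diffs) ∪ (negative diffs).
|A - A| = 1 + 2·12 = 25 (matches direct enumeration: 25).

|A - A| = 25


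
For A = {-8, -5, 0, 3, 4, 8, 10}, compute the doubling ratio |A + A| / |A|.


|A| = 7.
Compute A + A by enumerating all 49 pairs.
A + A = {-16, -13, -10, -8, -5, -4, -2, -1, 0, 2, 3, 4, 5, 6, 7, 8, 10, 11, 12, 13, 14, 16, 18, 20}, so |A + A| = 24.
K = |A + A| / |A| = 24/7 (already in lowest terms) ≈ 3.4286.
Reference: AP of size 7 gives K = 13/7 ≈ 1.8571; a fully generic set of size 7 gives K ≈ 4.0000.

|A| = 7, |A + A| = 24, K = 24/7.


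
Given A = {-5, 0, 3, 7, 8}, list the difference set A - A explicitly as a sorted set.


A - A = {a - a' : a, a' ∈ A}.
Compute a - a' for each ordered pair (a, a'):
a = -5: -5--5=0, -5-0=-5, -5-3=-8, -5-7=-12, -5-8=-13
a = 0: 0--5=5, 0-0=0, 0-3=-3, 0-7=-7, 0-8=-8
a = 3: 3--5=8, 3-0=3, 3-3=0, 3-7=-4, 3-8=-5
a = 7: 7--5=12, 7-0=7, 7-3=4, 7-7=0, 7-8=-1
a = 8: 8--5=13, 8-0=8, 8-3=5, 8-7=1, 8-8=0
Collecting distinct values (and noting 0 appears from a-a):
A - A = {-13, -12, -8, -7, -5, -4, -3, -1, 0, 1, 3, 4, 5, 7, 8, 12, 13}
|A - A| = 17

A - A = {-13, -12, -8, -7, -5, -4, -3, -1, 0, 1, 3, 4, 5, 7, 8, 12, 13}


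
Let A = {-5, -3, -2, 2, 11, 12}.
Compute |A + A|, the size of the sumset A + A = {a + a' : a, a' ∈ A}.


A + A = {a + a' : a, a' ∈ A}; |A| = 6.
General bounds: 2|A| - 1 ≤ |A + A| ≤ |A|(|A|+1)/2, i.e. 11 ≤ |A + A| ≤ 21.
Lower bound 2|A|-1 is attained iff A is an arithmetic progression.
Enumerate sums a + a' for a ≤ a' (symmetric, so this suffices):
a = -5: -5+-5=-10, -5+-3=-8, -5+-2=-7, -5+2=-3, -5+11=6, -5+12=7
a = -3: -3+-3=-6, -3+-2=-5, -3+2=-1, -3+11=8, -3+12=9
a = -2: -2+-2=-4, -2+2=0, -2+11=9, -2+12=10
a = 2: 2+2=4, 2+11=13, 2+12=14
a = 11: 11+11=22, 11+12=23
a = 12: 12+12=24
Distinct sums: {-10, -8, -7, -6, -5, -4, -3, -1, 0, 4, 6, 7, 8, 9, 10, 13, 14, 22, 23, 24}
|A + A| = 20

|A + A| = 20


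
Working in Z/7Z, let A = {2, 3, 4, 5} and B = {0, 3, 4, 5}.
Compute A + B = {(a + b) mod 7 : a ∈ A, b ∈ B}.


Work in Z/7Z: reduce every sum a + b modulo 7.
Enumerate all 16 pairs:
a = 2: 2+0=2, 2+3=5, 2+4=6, 2+5=0
a = 3: 3+0=3, 3+3=6, 3+4=0, 3+5=1
a = 4: 4+0=4, 4+3=0, 4+4=1, 4+5=2
a = 5: 5+0=5, 5+3=1, 5+4=2, 5+5=3
Distinct residues collected: {0, 1, 2, 3, 4, 5, 6}
|A + B| = 7 (out of 7 total residues).

A + B = {0, 1, 2, 3, 4, 5, 6}


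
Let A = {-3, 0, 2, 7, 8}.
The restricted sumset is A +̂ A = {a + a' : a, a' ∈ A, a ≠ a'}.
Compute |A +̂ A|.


Restricted sumset: A +̂ A = {a + a' : a ∈ A, a' ∈ A, a ≠ a'}.
Equivalently, take A + A and drop any sum 2a that is achievable ONLY as a + a for a ∈ A (i.e. sums representable only with equal summands).
Enumerate pairs (a, a') with a < a' (symmetric, so each unordered pair gives one sum; this covers all a ≠ a'):
  -3 + 0 = -3
  -3 + 2 = -1
  -3 + 7 = 4
  -3 + 8 = 5
  0 + 2 = 2
  0 + 7 = 7
  0 + 8 = 8
  2 + 7 = 9
  2 + 8 = 10
  7 + 8 = 15
Collected distinct sums: {-3, -1, 2, 4, 5, 7, 8, 9, 10, 15}
|A +̂ A| = 10
(Reference bound: |A +̂ A| ≥ 2|A| - 3 for |A| ≥ 2, with |A| = 5 giving ≥ 7.)

|A +̂ A| = 10


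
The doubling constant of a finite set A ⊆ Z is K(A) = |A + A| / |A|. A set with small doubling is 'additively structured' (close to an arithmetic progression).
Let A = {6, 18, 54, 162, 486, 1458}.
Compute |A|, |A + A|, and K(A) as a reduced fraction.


|A| = 6.
Compute A + A by enumerating all 36 pairs.
A + A = {12, 24, 36, 60, 72, 108, 168, 180, 216, 324, 492, 504, 540, 648, 972, 1464, 1476, 1512, 1620, 1944, 2916}, so |A + A| = 21.
K = |A + A| / |A| = 21/6 = 7/2 ≈ 3.5000.
Reference: AP of size 6 gives K = 11/6 ≈ 1.8333; a fully generic set of size 6 gives K ≈ 3.5000.

|A| = 6, |A + A| = 21, K = 21/6 = 7/2.


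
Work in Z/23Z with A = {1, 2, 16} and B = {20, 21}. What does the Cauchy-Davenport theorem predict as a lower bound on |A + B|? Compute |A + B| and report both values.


Cauchy-Davenport: |A + B| ≥ min(p, |A| + |B| - 1) for A, B nonempty in Z/pZ.
|A| = 3, |B| = 2, p = 23.
CD lower bound = min(23, 3 + 2 - 1) = min(23, 4) = 4.
Compute A + B mod 23 directly:
a = 1: 1+20=21, 1+21=22
a = 2: 2+20=22, 2+21=0
a = 16: 16+20=13, 16+21=14
A + B = {0, 13, 14, 21, 22}, so |A + B| = 5.
Verify: 5 ≥ 4? Yes ✓.

CD lower bound = 4, actual |A + B| = 5.


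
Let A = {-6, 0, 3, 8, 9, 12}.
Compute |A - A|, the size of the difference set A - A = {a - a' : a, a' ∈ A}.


A - A = {a - a' : a, a' ∈ A}; |A| = 6.
Bounds: 2|A|-1 ≤ |A - A| ≤ |A|² - |A| + 1, i.e. 11 ≤ |A - A| ≤ 31.
Note: 0 ∈ A - A always (from a - a). The set is symmetric: if d ∈ A - A then -d ∈ A - A.
Enumerate nonzero differences d = a - a' with a > a' (then include -d):
Positive differences: {1, 3, 4, 5, 6, 8, 9, 12, 14, 15, 18}
Full difference set: {0} ∪ (positive diffs) ∪ (negative diffs).
|A - A| = 1 + 2·11 = 23 (matches direct enumeration: 23).

|A - A| = 23


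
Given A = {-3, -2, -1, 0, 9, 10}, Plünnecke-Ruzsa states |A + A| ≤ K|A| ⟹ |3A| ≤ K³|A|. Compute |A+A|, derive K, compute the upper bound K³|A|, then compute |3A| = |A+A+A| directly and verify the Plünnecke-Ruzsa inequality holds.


|A| = 6.
Step 1: Compute A + A by enumerating all 36 pairs.
A + A = {-6, -5, -4, -3, -2, -1, 0, 6, 7, 8, 9, 10, 18, 19, 20}, so |A + A| = 15.
Step 2: Doubling constant K = |A + A|/|A| = 15/6 = 15/6 ≈ 2.5000.
Step 3: Plünnecke-Ruzsa gives |3A| ≤ K³·|A| = (2.5000)³ · 6 ≈ 93.7500.
Step 4: Compute 3A = A + A + A directly by enumerating all triples (a,b,c) ∈ A³; |3A| = 28.
Step 5: Check 28 ≤ 93.7500? Yes ✓.

K = 15/6, Plünnecke-Ruzsa bound K³|A| ≈ 93.7500, |3A| = 28, inequality holds.


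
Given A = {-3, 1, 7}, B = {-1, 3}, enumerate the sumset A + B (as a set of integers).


A + B = {a + b : a ∈ A, b ∈ B}.
Enumerate all |A|·|B| = 3·2 = 6 pairs (a, b) and collect distinct sums.
a = -3: -3+-1=-4, -3+3=0
a = 1: 1+-1=0, 1+3=4
a = 7: 7+-1=6, 7+3=10
Collecting distinct sums: A + B = {-4, 0, 4, 6, 10}
|A + B| = 5

A + B = {-4, 0, 4, 6, 10}


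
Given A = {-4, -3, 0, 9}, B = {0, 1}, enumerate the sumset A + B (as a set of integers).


A + B = {a + b : a ∈ A, b ∈ B}.
Enumerate all |A|·|B| = 4·2 = 8 pairs (a, b) and collect distinct sums.
a = -4: -4+0=-4, -4+1=-3
a = -3: -3+0=-3, -3+1=-2
a = 0: 0+0=0, 0+1=1
a = 9: 9+0=9, 9+1=10
Collecting distinct sums: A + B = {-4, -3, -2, 0, 1, 9, 10}
|A + B| = 7

A + B = {-4, -3, -2, 0, 1, 9, 10}


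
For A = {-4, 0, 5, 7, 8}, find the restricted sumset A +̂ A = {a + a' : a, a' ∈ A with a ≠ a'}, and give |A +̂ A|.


Restricted sumset: A +̂ A = {a + a' : a ∈ A, a' ∈ A, a ≠ a'}.
Equivalently, take A + A and drop any sum 2a that is achievable ONLY as a + a for a ∈ A (i.e. sums representable only with equal summands).
Enumerate pairs (a, a') with a < a' (symmetric, so each unordered pair gives one sum; this covers all a ≠ a'):
  -4 + 0 = -4
  -4 + 5 = 1
  -4 + 7 = 3
  -4 + 8 = 4
  0 + 5 = 5
  0 + 7 = 7
  0 + 8 = 8
  5 + 7 = 12
  5 + 8 = 13
  7 + 8 = 15
Collected distinct sums: {-4, 1, 3, 4, 5, 7, 8, 12, 13, 15}
|A +̂ A| = 10
(Reference bound: |A +̂ A| ≥ 2|A| - 3 for |A| ≥ 2, with |A| = 5 giving ≥ 7.)

|A +̂ A| = 10


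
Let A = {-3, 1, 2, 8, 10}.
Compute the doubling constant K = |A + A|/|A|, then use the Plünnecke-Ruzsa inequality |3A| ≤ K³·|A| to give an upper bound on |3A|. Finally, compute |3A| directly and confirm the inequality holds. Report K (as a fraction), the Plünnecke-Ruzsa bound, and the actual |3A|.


|A| = 5.
Step 1: Compute A + A by enumerating all 25 pairs.
A + A = {-6, -2, -1, 2, 3, 4, 5, 7, 9, 10, 11, 12, 16, 18, 20}, so |A + A| = 15.
Step 2: Doubling constant K = |A + A|/|A| = 15/5 = 15/5 ≈ 3.0000.
Step 3: Plünnecke-Ruzsa gives |3A| ≤ K³·|A| = (3.0000)³ · 5 ≈ 135.0000.
Step 4: Compute 3A = A + A + A directly by enumerating all triples (a,b,c) ∈ A³; |3A| = 30.
Step 5: Check 30 ≤ 135.0000? Yes ✓.

K = 15/5, Plünnecke-Ruzsa bound K³|A| ≈ 135.0000, |3A| = 30, inequality holds.


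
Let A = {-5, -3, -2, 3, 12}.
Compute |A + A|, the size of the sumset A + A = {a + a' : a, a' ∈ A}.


A + A = {a + a' : a, a' ∈ A}; |A| = 5.
General bounds: 2|A| - 1 ≤ |A + A| ≤ |A|(|A|+1)/2, i.e. 9 ≤ |A + A| ≤ 15.
Lower bound 2|A|-1 is attained iff A is an arithmetic progression.
Enumerate sums a + a' for a ≤ a' (symmetric, so this suffices):
a = -5: -5+-5=-10, -5+-3=-8, -5+-2=-7, -5+3=-2, -5+12=7
a = -3: -3+-3=-6, -3+-2=-5, -3+3=0, -3+12=9
a = -2: -2+-2=-4, -2+3=1, -2+12=10
a = 3: 3+3=6, 3+12=15
a = 12: 12+12=24
Distinct sums: {-10, -8, -7, -6, -5, -4, -2, 0, 1, 6, 7, 9, 10, 15, 24}
|A + A| = 15

|A + A| = 15


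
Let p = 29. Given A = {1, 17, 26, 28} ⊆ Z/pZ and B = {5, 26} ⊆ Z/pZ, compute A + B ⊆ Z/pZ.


Work in Z/29Z: reduce every sum a + b modulo 29.
Enumerate all 8 pairs:
a = 1: 1+5=6, 1+26=27
a = 17: 17+5=22, 17+26=14
a = 26: 26+5=2, 26+26=23
a = 28: 28+5=4, 28+26=25
Distinct residues collected: {2, 4, 6, 14, 22, 23, 25, 27}
|A + B| = 8 (out of 29 total residues).

A + B = {2, 4, 6, 14, 22, 23, 25, 27}


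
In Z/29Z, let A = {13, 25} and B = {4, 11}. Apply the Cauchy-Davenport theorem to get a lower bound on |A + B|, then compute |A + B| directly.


Cauchy-Davenport: |A + B| ≥ min(p, |A| + |B| - 1) for A, B nonempty in Z/pZ.
|A| = 2, |B| = 2, p = 29.
CD lower bound = min(29, 2 + 2 - 1) = min(29, 3) = 3.
Compute A + B mod 29 directly:
a = 13: 13+4=17, 13+11=24
a = 25: 25+4=0, 25+11=7
A + B = {0, 7, 17, 24}, so |A + B| = 4.
Verify: 4 ≥ 3? Yes ✓.

CD lower bound = 3, actual |A + B| = 4.


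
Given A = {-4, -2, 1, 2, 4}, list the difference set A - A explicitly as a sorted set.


A - A = {a - a' : a, a' ∈ A}.
Compute a - a' for each ordered pair (a, a'):
a = -4: -4--4=0, -4--2=-2, -4-1=-5, -4-2=-6, -4-4=-8
a = -2: -2--4=2, -2--2=0, -2-1=-3, -2-2=-4, -2-4=-6
a = 1: 1--4=5, 1--2=3, 1-1=0, 1-2=-1, 1-4=-3
a = 2: 2--4=6, 2--2=4, 2-1=1, 2-2=0, 2-4=-2
a = 4: 4--4=8, 4--2=6, 4-1=3, 4-2=2, 4-4=0
Collecting distinct values (and noting 0 appears from a-a):
A - A = {-8, -6, -5, -4, -3, -2, -1, 0, 1, 2, 3, 4, 5, 6, 8}
|A - A| = 15

A - A = {-8, -6, -5, -4, -3, -2, -1, 0, 1, 2, 3, 4, 5, 6, 8}


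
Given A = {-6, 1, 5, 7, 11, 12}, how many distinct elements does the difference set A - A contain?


A - A = {a - a' : a, a' ∈ A}; |A| = 6.
Bounds: 2|A|-1 ≤ |A - A| ≤ |A|² - |A| + 1, i.e. 11 ≤ |A - A| ≤ 31.
Note: 0 ∈ A - A always (from a - a). The set is symmetric: if d ∈ A - A then -d ∈ A - A.
Enumerate nonzero differences d = a - a' with a > a' (then include -d):
Positive differences: {1, 2, 4, 5, 6, 7, 10, 11, 13, 17, 18}
Full difference set: {0} ∪ (positive diffs) ∪ (negative diffs).
|A - A| = 1 + 2·11 = 23 (matches direct enumeration: 23).

|A - A| = 23


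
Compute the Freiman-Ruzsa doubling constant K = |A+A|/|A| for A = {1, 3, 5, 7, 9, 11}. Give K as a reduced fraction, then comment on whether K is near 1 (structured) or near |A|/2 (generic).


|A| = 6.
Compute A + A by enumerating all 36 pairs.
A + A = {2, 4, 6, 8, 10, 12, 14, 16, 18, 20, 22}, so |A + A| = 11.
K = |A + A| / |A| = 11/6 (already in lowest terms) ≈ 1.8333.
Reference: AP of size 6 gives K = 11/6 ≈ 1.8333; a fully generic set of size 6 gives K ≈ 3.5000.

|A| = 6, |A + A| = 11, K = 11/6.


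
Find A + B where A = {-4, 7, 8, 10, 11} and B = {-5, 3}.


A + B = {a + b : a ∈ A, b ∈ B}.
Enumerate all |A|·|B| = 5·2 = 10 pairs (a, b) and collect distinct sums.
a = -4: -4+-5=-9, -4+3=-1
a = 7: 7+-5=2, 7+3=10
a = 8: 8+-5=3, 8+3=11
a = 10: 10+-5=5, 10+3=13
a = 11: 11+-5=6, 11+3=14
Collecting distinct sums: A + B = {-9, -1, 2, 3, 5, 6, 10, 11, 13, 14}
|A + B| = 10

A + B = {-9, -1, 2, 3, 5, 6, 10, 11, 13, 14}


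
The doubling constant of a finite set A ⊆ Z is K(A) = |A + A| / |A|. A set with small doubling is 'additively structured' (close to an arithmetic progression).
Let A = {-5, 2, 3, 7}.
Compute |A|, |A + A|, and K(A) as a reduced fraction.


|A| = 4.
Compute A + A by enumerating all 16 pairs.
A + A = {-10, -3, -2, 2, 4, 5, 6, 9, 10, 14}, so |A + A| = 10.
K = |A + A| / |A| = 10/4 = 5/2 ≈ 2.5000.
Reference: AP of size 4 gives K = 7/4 ≈ 1.7500; a fully generic set of size 4 gives K ≈ 2.5000.

|A| = 4, |A + A| = 10, K = 10/4 = 5/2.


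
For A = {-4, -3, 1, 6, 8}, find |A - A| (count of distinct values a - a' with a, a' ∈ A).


A - A = {a - a' : a, a' ∈ A}; |A| = 5.
Bounds: 2|A|-1 ≤ |A - A| ≤ |A|² - |A| + 1, i.e. 9 ≤ |A - A| ≤ 21.
Note: 0 ∈ A - A always (from a - a). The set is symmetric: if d ∈ A - A then -d ∈ A - A.
Enumerate nonzero differences d = a - a' with a > a' (then include -d):
Positive differences: {1, 2, 4, 5, 7, 9, 10, 11, 12}
Full difference set: {0} ∪ (positive diffs) ∪ (negative diffs).
|A - A| = 1 + 2·9 = 19 (matches direct enumeration: 19).

|A - A| = 19


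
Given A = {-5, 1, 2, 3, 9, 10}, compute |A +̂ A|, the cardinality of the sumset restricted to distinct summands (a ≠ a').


Restricted sumset: A +̂ A = {a + a' : a ∈ A, a' ∈ A, a ≠ a'}.
Equivalently, take A + A and drop any sum 2a that is achievable ONLY as a + a for a ∈ A (i.e. sums representable only with equal summands).
Enumerate pairs (a, a') with a < a' (symmetric, so each unordered pair gives one sum; this covers all a ≠ a'):
  -5 + 1 = -4
  -5 + 2 = -3
  -5 + 3 = -2
  -5 + 9 = 4
  -5 + 10 = 5
  1 + 2 = 3
  1 + 3 = 4
  1 + 9 = 10
  1 + 10 = 11
  2 + 3 = 5
  2 + 9 = 11
  2 + 10 = 12
  3 + 9 = 12
  3 + 10 = 13
  9 + 10 = 19
Collected distinct sums: {-4, -3, -2, 3, 4, 5, 10, 11, 12, 13, 19}
|A +̂ A| = 11
(Reference bound: |A +̂ A| ≥ 2|A| - 3 for |A| ≥ 2, with |A| = 6 giving ≥ 9.)

|A +̂ A| = 11


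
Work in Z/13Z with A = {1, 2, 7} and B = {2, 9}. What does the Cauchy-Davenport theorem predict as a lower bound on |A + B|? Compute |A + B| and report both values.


Cauchy-Davenport: |A + B| ≥ min(p, |A| + |B| - 1) for A, B nonempty in Z/pZ.
|A| = 3, |B| = 2, p = 13.
CD lower bound = min(13, 3 + 2 - 1) = min(13, 4) = 4.
Compute A + B mod 13 directly:
a = 1: 1+2=3, 1+9=10
a = 2: 2+2=4, 2+9=11
a = 7: 7+2=9, 7+9=3
A + B = {3, 4, 9, 10, 11}, so |A + B| = 5.
Verify: 5 ≥ 4? Yes ✓.

CD lower bound = 4, actual |A + B| = 5.


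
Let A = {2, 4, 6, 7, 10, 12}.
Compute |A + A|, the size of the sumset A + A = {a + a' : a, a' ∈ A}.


A + A = {a + a' : a, a' ∈ A}; |A| = 6.
General bounds: 2|A| - 1 ≤ |A + A| ≤ |A|(|A|+1)/2, i.e. 11 ≤ |A + A| ≤ 21.
Lower bound 2|A|-1 is attained iff A is an arithmetic progression.
Enumerate sums a + a' for a ≤ a' (symmetric, so this suffices):
a = 2: 2+2=4, 2+4=6, 2+6=8, 2+7=9, 2+10=12, 2+12=14
a = 4: 4+4=8, 4+6=10, 4+7=11, 4+10=14, 4+12=16
a = 6: 6+6=12, 6+7=13, 6+10=16, 6+12=18
a = 7: 7+7=14, 7+10=17, 7+12=19
a = 10: 10+10=20, 10+12=22
a = 12: 12+12=24
Distinct sums: {4, 6, 8, 9, 10, 11, 12, 13, 14, 16, 17, 18, 19, 20, 22, 24}
|A + A| = 16

|A + A| = 16


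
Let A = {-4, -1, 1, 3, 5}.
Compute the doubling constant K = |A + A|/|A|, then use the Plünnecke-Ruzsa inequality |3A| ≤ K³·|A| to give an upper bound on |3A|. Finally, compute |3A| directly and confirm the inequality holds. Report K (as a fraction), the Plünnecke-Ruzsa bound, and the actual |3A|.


|A| = 5.
Step 1: Compute A + A by enumerating all 25 pairs.
A + A = {-8, -5, -3, -2, -1, 0, 1, 2, 4, 6, 8, 10}, so |A + A| = 12.
Step 2: Doubling constant K = |A + A|/|A| = 12/5 = 12/5 ≈ 2.4000.
Step 3: Plünnecke-Ruzsa gives |3A| ≤ K³·|A| = (2.4000)³ · 5 ≈ 69.1200.
Step 4: Compute 3A = A + A + A directly by enumerating all triples (a,b,c) ∈ A³; |3A| = 21.
Step 5: Check 21 ≤ 69.1200? Yes ✓.

K = 12/5, Plünnecke-Ruzsa bound K³|A| ≈ 69.1200, |3A| = 21, inequality holds.


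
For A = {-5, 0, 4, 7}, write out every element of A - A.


A - A = {a - a' : a, a' ∈ A}.
Compute a - a' for each ordered pair (a, a'):
a = -5: -5--5=0, -5-0=-5, -5-4=-9, -5-7=-12
a = 0: 0--5=5, 0-0=0, 0-4=-4, 0-7=-7
a = 4: 4--5=9, 4-0=4, 4-4=0, 4-7=-3
a = 7: 7--5=12, 7-0=7, 7-4=3, 7-7=0
Collecting distinct values (and noting 0 appears from a-a):
A - A = {-12, -9, -7, -5, -4, -3, 0, 3, 4, 5, 7, 9, 12}
|A - A| = 13

A - A = {-12, -9, -7, -5, -4, -3, 0, 3, 4, 5, 7, 9, 12}


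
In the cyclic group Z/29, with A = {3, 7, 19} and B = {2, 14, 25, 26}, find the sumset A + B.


Work in Z/29Z: reduce every sum a + b modulo 29.
Enumerate all 12 pairs:
a = 3: 3+2=5, 3+14=17, 3+25=28, 3+26=0
a = 7: 7+2=9, 7+14=21, 7+25=3, 7+26=4
a = 19: 19+2=21, 19+14=4, 19+25=15, 19+26=16
Distinct residues collected: {0, 3, 4, 5, 9, 15, 16, 17, 21, 28}
|A + B| = 10 (out of 29 total residues).

A + B = {0, 3, 4, 5, 9, 15, 16, 17, 21, 28}


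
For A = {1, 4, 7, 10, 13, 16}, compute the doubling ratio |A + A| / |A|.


|A| = 6.
Compute A + A by enumerating all 36 pairs.
A + A = {2, 5, 8, 11, 14, 17, 20, 23, 26, 29, 32}, so |A + A| = 11.
K = |A + A| / |A| = 11/6 (already in lowest terms) ≈ 1.8333.
Reference: AP of size 6 gives K = 11/6 ≈ 1.8333; a fully generic set of size 6 gives K ≈ 3.5000.

|A| = 6, |A + A| = 11, K = 11/6.


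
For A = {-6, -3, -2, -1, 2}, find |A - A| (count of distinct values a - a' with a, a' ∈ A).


A - A = {a - a' : a, a' ∈ A}; |A| = 5.
Bounds: 2|A|-1 ≤ |A - A| ≤ |A|² - |A| + 1, i.e. 9 ≤ |A - A| ≤ 21.
Note: 0 ∈ A - A always (from a - a). The set is symmetric: if d ∈ A - A then -d ∈ A - A.
Enumerate nonzero differences d = a - a' with a > a' (then include -d):
Positive differences: {1, 2, 3, 4, 5, 8}
Full difference set: {0} ∪ (positive diffs) ∪ (negative diffs).
|A - A| = 1 + 2·6 = 13 (matches direct enumeration: 13).

|A - A| = 13


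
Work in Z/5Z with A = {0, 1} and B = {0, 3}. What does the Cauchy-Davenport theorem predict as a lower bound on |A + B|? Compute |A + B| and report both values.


Cauchy-Davenport: |A + B| ≥ min(p, |A| + |B| - 1) for A, B nonempty in Z/pZ.
|A| = 2, |B| = 2, p = 5.
CD lower bound = min(5, 2 + 2 - 1) = min(5, 3) = 3.
Compute A + B mod 5 directly:
a = 0: 0+0=0, 0+3=3
a = 1: 1+0=1, 1+3=4
A + B = {0, 1, 3, 4}, so |A + B| = 4.
Verify: 4 ≥ 3? Yes ✓.

CD lower bound = 3, actual |A + B| = 4.


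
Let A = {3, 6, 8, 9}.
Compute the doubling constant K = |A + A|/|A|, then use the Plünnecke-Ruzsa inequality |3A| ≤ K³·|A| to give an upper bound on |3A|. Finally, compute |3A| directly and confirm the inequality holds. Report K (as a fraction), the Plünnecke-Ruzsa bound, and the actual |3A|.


|A| = 4.
Step 1: Compute A + A by enumerating all 16 pairs.
A + A = {6, 9, 11, 12, 14, 15, 16, 17, 18}, so |A + A| = 9.
Step 2: Doubling constant K = |A + A|/|A| = 9/4 = 9/4 ≈ 2.2500.
Step 3: Plünnecke-Ruzsa gives |3A| ≤ K³·|A| = (2.2500)³ · 4 ≈ 45.5625.
Step 4: Compute 3A = A + A + A directly by enumerating all triples (a,b,c) ∈ A³; |3A| = 15.
Step 5: Check 15 ≤ 45.5625? Yes ✓.

K = 9/4, Plünnecke-Ruzsa bound K³|A| ≈ 45.5625, |3A| = 15, inequality holds.


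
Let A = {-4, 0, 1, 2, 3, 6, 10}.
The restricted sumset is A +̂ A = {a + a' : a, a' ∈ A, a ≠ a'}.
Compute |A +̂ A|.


Restricted sumset: A +̂ A = {a + a' : a ∈ A, a' ∈ A, a ≠ a'}.
Equivalently, take A + A and drop any sum 2a that is achievable ONLY as a + a for a ∈ A (i.e. sums representable only with equal summands).
Enumerate pairs (a, a') with a < a' (symmetric, so each unordered pair gives one sum; this covers all a ≠ a'):
  -4 + 0 = -4
  -4 + 1 = -3
  -4 + 2 = -2
  -4 + 3 = -1
  -4 + 6 = 2
  -4 + 10 = 6
  0 + 1 = 1
  0 + 2 = 2
  0 + 3 = 3
  0 + 6 = 6
  0 + 10 = 10
  1 + 2 = 3
  1 + 3 = 4
  1 + 6 = 7
  1 + 10 = 11
  2 + 3 = 5
  2 + 6 = 8
  2 + 10 = 12
  3 + 6 = 9
  3 + 10 = 13
  6 + 10 = 16
Collected distinct sums: {-4, -3, -2, -1, 1, 2, 3, 4, 5, 6, 7, 8, 9, 10, 11, 12, 13, 16}
|A +̂ A| = 18
(Reference bound: |A +̂ A| ≥ 2|A| - 3 for |A| ≥ 2, with |A| = 7 giving ≥ 11.)

|A +̂ A| = 18


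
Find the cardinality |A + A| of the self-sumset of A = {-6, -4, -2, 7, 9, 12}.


A + A = {a + a' : a, a' ∈ A}; |A| = 6.
General bounds: 2|A| - 1 ≤ |A + A| ≤ |A|(|A|+1)/2, i.e. 11 ≤ |A + A| ≤ 21.
Lower bound 2|A|-1 is attained iff A is an arithmetic progression.
Enumerate sums a + a' for a ≤ a' (symmetric, so this suffices):
a = -6: -6+-6=-12, -6+-4=-10, -6+-2=-8, -6+7=1, -6+9=3, -6+12=6
a = -4: -4+-4=-8, -4+-2=-6, -4+7=3, -4+9=5, -4+12=8
a = -2: -2+-2=-4, -2+7=5, -2+9=7, -2+12=10
a = 7: 7+7=14, 7+9=16, 7+12=19
a = 9: 9+9=18, 9+12=21
a = 12: 12+12=24
Distinct sums: {-12, -10, -8, -6, -4, 1, 3, 5, 6, 7, 8, 10, 14, 16, 18, 19, 21, 24}
|A + A| = 18

|A + A| = 18


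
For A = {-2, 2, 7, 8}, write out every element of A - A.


A - A = {a - a' : a, a' ∈ A}.
Compute a - a' for each ordered pair (a, a'):
a = -2: -2--2=0, -2-2=-4, -2-7=-9, -2-8=-10
a = 2: 2--2=4, 2-2=0, 2-7=-5, 2-8=-6
a = 7: 7--2=9, 7-2=5, 7-7=0, 7-8=-1
a = 8: 8--2=10, 8-2=6, 8-7=1, 8-8=0
Collecting distinct values (and noting 0 appears from a-a):
A - A = {-10, -9, -6, -5, -4, -1, 0, 1, 4, 5, 6, 9, 10}
|A - A| = 13

A - A = {-10, -9, -6, -5, -4, -1, 0, 1, 4, 5, 6, 9, 10}


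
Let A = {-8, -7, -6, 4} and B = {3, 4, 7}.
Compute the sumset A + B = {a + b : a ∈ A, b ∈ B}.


A + B = {a + b : a ∈ A, b ∈ B}.
Enumerate all |A|·|B| = 4·3 = 12 pairs (a, b) and collect distinct sums.
a = -8: -8+3=-5, -8+4=-4, -8+7=-1
a = -7: -7+3=-4, -7+4=-3, -7+7=0
a = -6: -6+3=-3, -6+4=-2, -6+7=1
a = 4: 4+3=7, 4+4=8, 4+7=11
Collecting distinct sums: A + B = {-5, -4, -3, -2, -1, 0, 1, 7, 8, 11}
|A + B| = 10

A + B = {-5, -4, -3, -2, -1, 0, 1, 7, 8, 11}


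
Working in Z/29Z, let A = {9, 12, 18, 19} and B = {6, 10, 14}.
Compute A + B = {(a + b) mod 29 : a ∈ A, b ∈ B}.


Work in Z/29Z: reduce every sum a + b modulo 29.
Enumerate all 12 pairs:
a = 9: 9+6=15, 9+10=19, 9+14=23
a = 12: 12+6=18, 12+10=22, 12+14=26
a = 18: 18+6=24, 18+10=28, 18+14=3
a = 19: 19+6=25, 19+10=0, 19+14=4
Distinct residues collected: {0, 3, 4, 15, 18, 19, 22, 23, 24, 25, 26, 28}
|A + B| = 12 (out of 29 total residues).

A + B = {0, 3, 4, 15, 18, 19, 22, 23, 24, 25, 26, 28}


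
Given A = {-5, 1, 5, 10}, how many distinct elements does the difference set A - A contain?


A - A = {a - a' : a, a' ∈ A}; |A| = 4.
Bounds: 2|A|-1 ≤ |A - A| ≤ |A|² - |A| + 1, i.e. 7 ≤ |A - A| ≤ 13.
Note: 0 ∈ A - A always (from a - a). The set is symmetric: if d ∈ A - A then -d ∈ A - A.
Enumerate nonzero differences d = a - a' with a > a' (then include -d):
Positive differences: {4, 5, 6, 9, 10, 15}
Full difference set: {0} ∪ (positive diffs) ∪ (negative diffs).
|A - A| = 1 + 2·6 = 13 (matches direct enumeration: 13).

|A - A| = 13


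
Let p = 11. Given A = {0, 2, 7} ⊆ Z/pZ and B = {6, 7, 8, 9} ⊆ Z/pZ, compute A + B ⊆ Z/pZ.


Work in Z/11Z: reduce every sum a + b modulo 11.
Enumerate all 12 pairs:
a = 0: 0+6=6, 0+7=7, 0+8=8, 0+9=9
a = 2: 2+6=8, 2+7=9, 2+8=10, 2+9=0
a = 7: 7+6=2, 7+7=3, 7+8=4, 7+9=5
Distinct residues collected: {0, 2, 3, 4, 5, 6, 7, 8, 9, 10}
|A + B| = 10 (out of 11 total residues).

A + B = {0, 2, 3, 4, 5, 6, 7, 8, 9, 10}


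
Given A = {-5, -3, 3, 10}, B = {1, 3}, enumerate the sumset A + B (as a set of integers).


A + B = {a + b : a ∈ A, b ∈ B}.
Enumerate all |A|·|B| = 4·2 = 8 pairs (a, b) and collect distinct sums.
a = -5: -5+1=-4, -5+3=-2
a = -3: -3+1=-2, -3+3=0
a = 3: 3+1=4, 3+3=6
a = 10: 10+1=11, 10+3=13
Collecting distinct sums: A + B = {-4, -2, 0, 4, 6, 11, 13}
|A + B| = 7

A + B = {-4, -2, 0, 4, 6, 11, 13}


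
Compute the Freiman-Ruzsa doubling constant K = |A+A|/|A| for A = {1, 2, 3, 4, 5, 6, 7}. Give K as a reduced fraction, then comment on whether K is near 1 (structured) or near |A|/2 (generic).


|A| = 7.
Compute A + A by enumerating all 49 pairs.
A + A = {2, 3, 4, 5, 6, 7, 8, 9, 10, 11, 12, 13, 14}, so |A + A| = 13.
K = |A + A| / |A| = 13/7 (already in lowest terms) ≈ 1.8571.
Reference: AP of size 7 gives K = 13/7 ≈ 1.8571; a fully generic set of size 7 gives K ≈ 4.0000.

|A| = 7, |A + A| = 13, K = 13/7.


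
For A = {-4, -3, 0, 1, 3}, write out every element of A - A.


A - A = {a - a' : a, a' ∈ A}.
Compute a - a' for each ordered pair (a, a'):
a = -4: -4--4=0, -4--3=-1, -4-0=-4, -4-1=-5, -4-3=-7
a = -3: -3--4=1, -3--3=0, -3-0=-3, -3-1=-4, -3-3=-6
a = 0: 0--4=4, 0--3=3, 0-0=0, 0-1=-1, 0-3=-3
a = 1: 1--4=5, 1--3=4, 1-0=1, 1-1=0, 1-3=-2
a = 3: 3--4=7, 3--3=6, 3-0=3, 3-1=2, 3-3=0
Collecting distinct values (and noting 0 appears from a-a):
A - A = {-7, -6, -5, -4, -3, -2, -1, 0, 1, 2, 3, 4, 5, 6, 7}
|A - A| = 15

A - A = {-7, -6, -5, -4, -3, -2, -1, 0, 1, 2, 3, 4, 5, 6, 7}


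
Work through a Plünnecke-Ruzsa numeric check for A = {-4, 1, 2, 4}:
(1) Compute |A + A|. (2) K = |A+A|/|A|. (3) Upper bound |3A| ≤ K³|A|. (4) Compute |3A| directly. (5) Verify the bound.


|A| = 4.
Step 1: Compute A + A by enumerating all 16 pairs.
A + A = {-8, -3, -2, 0, 2, 3, 4, 5, 6, 8}, so |A + A| = 10.
Step 2: Doubling constant K = |A + A|/|A| = 10/4 = 10/4 ≈ 2.5000.
Step 3: Plünnecke-Ruzsa gives |3A| ≤ K³·|A| = (2.5000)³ · 4 ≈ 62.5000.
Step 4: Compute 3A = A + A + A directly by enumerating all triples (a,b,c) ∈ A³; |3A| = 18.
Step 5: Check 18 ≤ 62.5000? Yes ✓.

K = 10/4, Plünnecke-Ruzsa bound K³|A| ≈ 62.5000, |3A| = 18, inequality holds.


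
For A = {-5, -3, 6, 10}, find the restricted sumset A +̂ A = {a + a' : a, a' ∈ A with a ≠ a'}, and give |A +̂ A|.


Restricted sumset: A +̂ A = {a + a' : a ∈ A, a' ∈ A, a ≠ a'}.
Equivalently, take A + A and drop any sum 2a that is achievable ONLY as a + a for a ∈ A (i.e. sums representable only with equal summands).
Enumerate pairs (a, a') with a < a' (symmetric, so each unordered pair gives one sum; this covers all a ≠ a'):
  -5 + -3 = -8
  -5 + 6 = 1
  -5 + 10 = 5
  -3 + 6 = 3
  -3 + 10 = 7
  6 + 10 = 16
Collected distinct sums: {-8, 1, 3, 5, 7, 16}
|A +̂ A| = 6
(Reference bound: |A +̂ A| ≥ 2|A| - 3 for |A| ≥ 2, with |A| = 4 giving ≥ 5.)

|A +̂ A| = 6


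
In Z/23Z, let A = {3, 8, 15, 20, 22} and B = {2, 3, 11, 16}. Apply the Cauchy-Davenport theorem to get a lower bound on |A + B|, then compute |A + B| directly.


Cauchy-Davenport: |A + B| ≥ min(p, |A| + |B| - 1) for A, B nonempty in Z/pZ.
|A| = 5, |B| = 4, p = 23.
CD lower bound = min(23, 5 + 4 - 1) = min(23, 8) = 8.
Compute A + B mod 23 directly:
a = 3: 3+2=5, 3+3=6, 3+11=14, 3+16=19
a = 8: 8+2=10, 8+3=11, 8+11=19, 8+16=1
a = 15: 15+2=17, 15+3=18, 15+11=3, 15+16=8
a = 20: 20+2=22, 20+3=0, 20+11=8, 20+16=13
a = 22: 22+2=1, 22+3=2, 22+11=10, 22+16=15
A + B = {0, 1, 2, 3, 5, 6, 8, 10, 11, 13, 14, 15, 17, 18, 19, 22}, so |A + B| = 16.
Verify: 16 ≥ 8? Yes ✓.

CD lower bound = 8, actual |A + B| = 16.


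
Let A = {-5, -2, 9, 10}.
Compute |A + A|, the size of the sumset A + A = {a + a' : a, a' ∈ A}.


A + A = {a + a' : a, a' ∈ A}; |A| = 4.
General bounds: 2|A| - 1 ≤ |A + A| ≤ |A|(|A|+1)/2, i.e. 7 ≤ |A + A| ≤ 10.
Lower bound 2|A|-1 is attained iff A is an arithmetic progression.
Enumerate sums a + a' for a ≤ a' (symmetric, so this suffices):
a = -5: -5+-5=-10, -5+-2=-7, -5+9=4, -5+10=5
a = -2: -2+-2=-4, -2+9=7, -2+10=8
a = 9: 9+9=18, 9+10=19
a = 10: 10+10=20
Distinct sums: {-10, -7, -4, 4, 5, 7, 8, 18, 19, 20}
|A + A| = 10

|A + A| = 10


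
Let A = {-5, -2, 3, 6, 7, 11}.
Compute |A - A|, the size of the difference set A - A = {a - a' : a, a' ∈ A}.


A - A = {a - a' : a, a' ∈ A}; |A| = 6.
Bounds: 2|A|-1 ≤ |A - A| ≤ |A|² - |A| + 1, i.e. 11 ≤ |A - A| ≤ 31.
Note: 0 ∈ A - A always (from a - a). The set is symmetric: if d ∈ A - A then -d ∈ A - A.
Enumerate nonzero differences d = a - a' with a > a' (then include -d):
Positive differences: {1, 3, 4, 5, 8, 9, 11, 12, 13, 16}
Full difference set: {0} ∪ (positive diffs) ∪ (negative diffs).
|A - A| = 1 + 2·10 = 21 (matches direct enumeration: 21).

|A - A| = 21


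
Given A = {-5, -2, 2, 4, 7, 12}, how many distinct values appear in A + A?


A + A = {a + a' : a, a' ∈ A}; |A| = 6.
General bounds: 2|A| - 1 ≤ |A + A| ≤ |A|(|A|+1)/2, i.e. 11 ≤ |A + A| ≤ 21.
Lower bound 2|A|-1 is attained iff A is an arithmetic progression.
Enumerate sums a + a' for a ≤ a' (symmetric, so this suffices):
a = -5: -5+-5=-10, -5+-2=-7, -5+2=-3, -5+4=-1, -5+7=2, -5+12=7
a = -2: -2+-2=-4, -2+2=0, -2+4=2, -2+7=5, -2+12=10
a = 2: 2+2=4, 2+4=6, 2+7=9, 2+12=14
a = 4: 4+4=8, 4+7=11, 4+12=16
a = 7: 7+7=14, 7+12=19
a = 12: 12+12=24
Distinct sums: {-10, -7, -4, -3, -1, 0, 2, 4, 5, 6, 7, 8, 9, 10, 11, 14, 16, 19, 24}
|A + A| = 19

|A + A| = 19


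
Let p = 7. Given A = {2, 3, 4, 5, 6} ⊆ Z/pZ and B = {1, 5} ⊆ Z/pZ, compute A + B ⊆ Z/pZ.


Work in Z/7Z: reduce every sum a + b modulo 7.
Enumerate all 10 pairs:
a = 2: 2+1=3, 2+5=0
a = 3: 3+1=4, 3+5=1
a = 4: 4+1=5, 4+5=2
a = 5: 5+1=6, 5+5=3
a = 6: 6+1=0, 6+5=4
Distinct residues collected: {0, 1, 2, 3, 4, 5, 6}
|A + B| = 7 (out of 7 total residues).

A + B = {0, 1, 2, 3, 4, 5, 6}


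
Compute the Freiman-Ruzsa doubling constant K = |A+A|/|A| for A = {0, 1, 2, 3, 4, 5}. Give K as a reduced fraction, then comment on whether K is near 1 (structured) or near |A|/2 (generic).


|A| = 6.
Compute A + A by enumerating all 36 pairs.
A + A = {0, 1, 2, 3, 4, 5, 6, 7, 8, 9, 10}, so |A + A| = 11.
K = |A + A| / |A| = 11/6 (already in lowest terms) ≈ 1.8333.
Reference: AP of size 6 gives K = 11/6 ≈ 1.8333; a fully generic set of size 6 gives K ≈ 3.5000.

|A| = 6, |A + A| = 11, K = 11/6.


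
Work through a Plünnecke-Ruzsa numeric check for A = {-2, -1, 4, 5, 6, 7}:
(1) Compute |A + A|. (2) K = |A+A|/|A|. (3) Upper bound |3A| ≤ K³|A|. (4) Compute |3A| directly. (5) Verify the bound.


|A| = 6.
Step 1: Compute A + A by enumerating all 36 pairs.
A + A = {-4, -3, -2, 2, 3, 4, 5, 6, 8, 9, 10, 11, 12, 13, 14}, so |A + A| = 15.
Step 2: Doubling constant K = |A + A|/|A| = 15/6 = 15/6 ≈ 2.5000.
Step 3: Plünnecke-Ruzsa gives |3A| ≤ K³·|A| = (2.5000)³ · 6 ≈ 93.7500.
Step 4: Compute 3A = A + A + A directly by enumerating all triples (a,b,c) ∈ A³; |3A| = 26.
Step 5: Check 26 ≤ 93.7500? Yes ✓.

K = 15/6, Plünnecke-Ruzsa bound K³|A| ≈ 93.7500, |3A| = 26, inequality holds.


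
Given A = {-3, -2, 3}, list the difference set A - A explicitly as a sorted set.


A - A = {a - a' : a, a' ∈ A}.
Compute a - a' for each ordered pair (a, a'):
a = -3: -3--3=0, -3--2=-1, -3-3=-6
a = -2: -2--3=1, -2--2=0, -2-3=-5
a = 3: 3--3=6, 3--2=5, 3-3=0
Collecting distinct values (and noting 0 appears from a-a):
A - A = {-6, -5, -1, 0, 1, 5, 6}
|A - A| = 7

A - A = {-6, -5, -1, 0, 1, 5, 6}


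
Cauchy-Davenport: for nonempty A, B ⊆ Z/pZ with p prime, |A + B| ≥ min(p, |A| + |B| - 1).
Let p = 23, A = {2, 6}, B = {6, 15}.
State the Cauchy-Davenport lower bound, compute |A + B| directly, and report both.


Cauchy-Davenport: |A + B| ≥ min(p, |A| + |B| - 1) for A, B nonempty in Z/pZ.
|A| = 2, |B| = 2, p = 23.
CD lower bound = min(23, 2 + 2 - 1) = min(23, 3) = 3.
Compute A + B mod 23 directly:
a = 2: 2+6=8, 2+15=17
a = 6: 6+6=12, 6+15=21
A + B = {8, 12, 17, 21}, so |A + B| = 4.
Verify: 4 ≥ 3? Yes ✓.

CD lower bound = 3, actual |A + B| = 4.


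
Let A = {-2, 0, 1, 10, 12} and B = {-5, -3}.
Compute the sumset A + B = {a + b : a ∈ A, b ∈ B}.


A + B = {a + b : a ∈ A, b ∈ B}.
Enumerate all |A|·|B| = 5·2 = 10 pairs (a, b) and collect distinct sums.
a = -2: -2+-5=-7, -2+-3=-5
a = 0: 0+-5=-5, 0+-3=-3
a = 1: 1+-5=-4, 1+-3=-2
a = 10: 10+-5=5, 10+-3=7
a = 12: 12+-5=7, 12+-3=9
Collecting distinct sums: A + B = {-7, -5, -4, -3, -2, 5, 7, 9}
|A + B| = 8

A + B = {-7, -5, -4, -3, -2, 5, 7, 9}


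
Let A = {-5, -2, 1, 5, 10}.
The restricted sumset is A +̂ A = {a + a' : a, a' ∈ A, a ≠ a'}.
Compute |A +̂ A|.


Restricted sumset: A +̂ A = {a + a' : a ∈ A, a' ∈ A, a ≠ a'}.
Equivalently, take A + A and drop any sum 2a that is achievable ONLY as a + a for a ∈ A (i.e. sums representable only with equal summands).
Enumerate pairs (a, a') with a < a' (symmetric, so each unordered pair gives one sum; this covers all a ≠ a'):
  -5 + -2 = -7
  -5 + 1 = -4
  -5 + 5 = 0
  -5 + 10 = 5
  -2 + 1 = -1
  -2 + 5 = 3
  -2 + 10 = 8
  1 + 5 = 6
  1 + 10 = 11
  5 + 10 = 15
Collected distinct sums: {-7, -4, -1, 0, 3, 5, 6, 8, 11, 15}
|A +̂ A| = 10
(Reference bound: |A +̂ A| ≥ 2|A| - 3 for |A| ≥ 2, with |A| = 5 giving ≥ 7.)

|A +̂ A| = 10


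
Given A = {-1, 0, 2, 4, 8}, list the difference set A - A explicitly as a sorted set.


A - A = {a - a' : a, a' ∈ A}.
Compute a - a' for each ordered pair (a, a'):
a = -1: -1--1=0, -1-0=-1, -1-2=-3, -1-4=-5, -1-8=-9
a = 0: 0--1=1, 0-0=0, 0-2=-2, 0-4=-4, 0-8=-8
a = 2: 2--1=3, 2-0=2, 2-2=0, 2-4=-2, 2-8=-6
a = 4: 4--1=5, 4-0=4, 4-2=2, 4-4=0, 4-8=-4
a = 8: 8--1=9, 8-0=8, 8-2=6, 8-4=4, 8-8=0
Collecting distinct values (and noting 0 appears from a-a):
A - A = {-9, -8, -6, -5, -4, -3, -2, -1, 0, 1, 2, 3, 4, 5, 6, 8, 9}
|A - A| = 17

A - A = {-9, -8, -6, -5, -4, -3, -2, -1, 0, 1, 2, 3, 4, 5, 6, 8, 9}


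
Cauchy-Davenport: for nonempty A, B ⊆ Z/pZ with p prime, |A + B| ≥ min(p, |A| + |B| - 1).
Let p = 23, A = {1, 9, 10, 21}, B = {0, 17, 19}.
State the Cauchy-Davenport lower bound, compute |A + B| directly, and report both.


Cauchy-Davenport: |A + B| ≥ min(p, |A| + |B| - 1) for A, B nonempty in Z/pZ.
|A| = 4, |B| = 3, p = 23.
CD lower bound = min(23, 4 + 3 - 1) = min(23, 6) = 6.
Compute A + B mod 23 directly:
a = 1: 1+0=1, 1+17=18, 1+19=20
a = 9: 9+0=9, 9+17=3, 9+19=5
a = 10: 10+0=10, 10+17=4, 10+19=6
a = 21: 21+0=21, 21+17=15, 21+19=17
A + B = {1, 3, 4, 5, 6, 9, 10, 15, 17, 18, 20, 21}, so |A + B| = 12.
Verify: 12 ≥ 6? Yes ✓.

CD lower bound = 6, actual |A + B| = 12.
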